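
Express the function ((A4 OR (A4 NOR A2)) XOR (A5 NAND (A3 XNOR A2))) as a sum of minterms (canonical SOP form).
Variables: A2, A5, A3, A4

Σm(4, 5, 8, 10, 12, 15) = (NOT A2 AND A5 AND NOT A3 AND NOT A4) OR (NOT A2 AND A5 AND NOT A3 AND A4) OR (A2 AND NOT A5 AND NOT A3 AND NOT A4) OR (A2 AND NOT A5 AND A3 AND NOT A4) OR (A2 AND A5 AND NOT A3 AND NOT A4) OR (A2 AND A5 AND A3 AND A4)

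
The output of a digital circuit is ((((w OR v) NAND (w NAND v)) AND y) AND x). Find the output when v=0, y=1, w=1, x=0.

Substituting: ((((1 OR 0) NAND (1 NAND 0)) AND 1) AND 0)
= 0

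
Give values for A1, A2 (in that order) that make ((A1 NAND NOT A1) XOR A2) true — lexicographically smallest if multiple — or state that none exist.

A1=0, A2=0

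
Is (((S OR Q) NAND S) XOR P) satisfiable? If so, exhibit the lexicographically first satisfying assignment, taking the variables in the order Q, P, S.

Q=0, P=0, S=0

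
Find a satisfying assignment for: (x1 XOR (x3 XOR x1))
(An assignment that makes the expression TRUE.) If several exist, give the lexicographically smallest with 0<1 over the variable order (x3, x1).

x3=1, x1=0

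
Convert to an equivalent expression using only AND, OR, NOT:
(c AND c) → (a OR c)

NOT (c AND c) OR (a OR c)
(Implication elimination: A → B = NOT A OR B)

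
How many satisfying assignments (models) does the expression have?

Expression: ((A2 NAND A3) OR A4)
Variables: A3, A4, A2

Satisfying assignments: (0,0,0), (0,0,1), (0,1,0), (0,1,1), (1,0,0), (1,1,0), (1,1,1)
Count: 7 out of 8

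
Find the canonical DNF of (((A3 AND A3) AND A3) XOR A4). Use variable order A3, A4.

(NOT A3 AND A4) OR (A3 AND NOT A4)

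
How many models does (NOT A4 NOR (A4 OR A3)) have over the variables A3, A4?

No assignment satisfies the expression.
Count: 0 out of 4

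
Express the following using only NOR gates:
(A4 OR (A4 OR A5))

((A4 NOR ((A4 NOR A5) NOR (A4 NOR A5))) NOR (A4 NOR ((A4 NOR A5) NOR (A4 NOR A5))))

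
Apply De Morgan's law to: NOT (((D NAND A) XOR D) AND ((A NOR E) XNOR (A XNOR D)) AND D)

NOT ((D NAND A) XOR D) OR NOT ((A NOR E) XNOR (A XNOR D)) OR NOT D
De Morgan's: NOT(AND of terms) = OR of negations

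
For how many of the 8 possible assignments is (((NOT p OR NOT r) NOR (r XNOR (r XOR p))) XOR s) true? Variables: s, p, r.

Satisfying assignments: (0,1,1), (1,0,0), (1,0,1), (1,1,0)
Count: 4 out of 8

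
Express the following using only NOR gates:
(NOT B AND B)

(((B NOR B) NOR (B NOR B)) NOR (B NOR B))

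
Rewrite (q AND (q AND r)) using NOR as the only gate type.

((q NOR q) NOR (((q NOR q) NOR (r NOR r)) NOR ((q NOR q) NOR (r NOR r))))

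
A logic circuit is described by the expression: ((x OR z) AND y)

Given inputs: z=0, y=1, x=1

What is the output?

Substituting: ((1 OR 0) AND 1)
= 1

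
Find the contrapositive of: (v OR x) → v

Contrapositive: NOT v → NOT (v OR x)
Note: A statement and its contrapositive are logically equivalent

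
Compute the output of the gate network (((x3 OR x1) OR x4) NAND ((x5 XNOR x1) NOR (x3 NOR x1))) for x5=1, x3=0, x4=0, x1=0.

Substituting: (((0 OR 0) OR 0) NAND ((1 XNOR 0) NOR (0 NOR 0)))
= 1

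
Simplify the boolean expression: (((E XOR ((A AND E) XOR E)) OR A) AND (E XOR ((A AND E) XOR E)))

By absorption (E AND (E OR v) = E) then XOR self-cancellation ((E XOR v) XOR v = E):
= (A AND E)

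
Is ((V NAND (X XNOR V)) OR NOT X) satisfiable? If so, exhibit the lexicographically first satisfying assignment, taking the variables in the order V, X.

V=0, X=0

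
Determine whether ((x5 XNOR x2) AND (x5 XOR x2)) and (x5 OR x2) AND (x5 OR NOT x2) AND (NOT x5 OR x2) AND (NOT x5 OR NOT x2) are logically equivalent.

Yes, they are equivalent — the two output columns agree on all 4 assignments:
x5 | x2 | Expression 1 | Expression 2
-------------------------------------
0 | 0 | 0 | 0
0 | 1 | 0 | 0
1 | 0 | 0 | 0
1 | 1 | 0 | 0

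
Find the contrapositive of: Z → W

Contrapositive: NOT W → NOT Z
Note: A statement and its contrapositive are logically equivalent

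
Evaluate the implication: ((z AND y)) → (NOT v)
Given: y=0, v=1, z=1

Antecedent ((z AND y)) = 0; consequent (NOT v) = 0.
0 → 0 = 1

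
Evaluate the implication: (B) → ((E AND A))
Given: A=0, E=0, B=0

Antecedent (B) = 0; consequent ((E AND A)) = 0.
0 → 0 = 1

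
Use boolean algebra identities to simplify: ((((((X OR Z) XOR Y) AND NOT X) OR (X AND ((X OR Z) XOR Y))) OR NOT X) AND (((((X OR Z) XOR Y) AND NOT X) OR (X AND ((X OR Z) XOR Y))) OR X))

By distribution ((E OR v) AND (E OR NOT v) = E) then distribution ((E AND v) OR (E AND NOT v) = E):
= ((X OR Z) XOR Y)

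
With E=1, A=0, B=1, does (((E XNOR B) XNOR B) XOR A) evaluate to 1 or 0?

Substituting: (((1 XNOR 1) XNOR 1) XOR 0)
= 1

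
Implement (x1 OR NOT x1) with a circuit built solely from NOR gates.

((x1 NOR (x1 NOR x1)) NOR (x1 NOR (x1 NOR x1)))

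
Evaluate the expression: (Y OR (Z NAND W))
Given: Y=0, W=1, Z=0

Substituting: (0 OR (0 NAND 1))
= 1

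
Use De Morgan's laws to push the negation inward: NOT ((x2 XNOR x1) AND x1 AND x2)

NOT (x2 XNOR x1) OR NOT x1 OR NOT x2
De Morgan's: NOT(AND of terms) = OR of negations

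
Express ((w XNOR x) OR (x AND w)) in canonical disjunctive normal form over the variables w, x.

(NOT w AND NOT x) OR (w AND x)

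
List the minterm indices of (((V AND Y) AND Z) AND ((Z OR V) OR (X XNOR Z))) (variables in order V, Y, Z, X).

Σm(14, 15) = (V AND Y AND Z AND NOT X) OR (V AND Y AND Z AND X)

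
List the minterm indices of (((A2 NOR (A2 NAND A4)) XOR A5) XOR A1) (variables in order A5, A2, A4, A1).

Σm(1, 3, 5, 7, 8, 10, 12, 14) = (NOT A5 AND NOT A2 AND NOT A4 AND A1) OR (NOT A5 AND NOT A2 AND A4 AND A1) OR (NOT A5 AND A2 AND NOT A4 AND A1) OR (NOT A5 AND A2 AND A4 AND A1) OR (A5 AND NOT A2 AND NOT A4 AND NOT A1) OR (A5 AND NOT A2 AND A4 AND NOT A1) OR (A5 AND A2 AND NOT A4 AND NOT A1) OR (A5 AND A2 AND A4 AND NOT A1)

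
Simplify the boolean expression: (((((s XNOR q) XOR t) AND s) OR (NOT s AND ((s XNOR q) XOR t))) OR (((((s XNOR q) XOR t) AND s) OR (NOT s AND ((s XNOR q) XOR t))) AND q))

By absorption (E OR (E AND v) = E) then distribution ((E AND v) OR (E AND NOT v) = E):
= ((s XNOR q) XOR t)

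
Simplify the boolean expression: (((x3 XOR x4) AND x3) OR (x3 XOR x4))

By absorption (E OR (E AND v) = E):
= (x3 XOR x4)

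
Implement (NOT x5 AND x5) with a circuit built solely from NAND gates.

(((x5 NAND x5) NAND x5) NAND ((x5 NAND x5) NAND x5))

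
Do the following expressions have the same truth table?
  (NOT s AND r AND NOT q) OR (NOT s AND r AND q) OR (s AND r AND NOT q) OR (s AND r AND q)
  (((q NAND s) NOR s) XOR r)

Yes, they are equivalent — the two output columns agree on all 8 assignments:
s | r | q | Expression 1 | Expression 2
---------------------------------------
0 | 0 | 0 | 0 | 0
0 | 0 | 1 | 0 | 0
0 | 1 | 0 | 1 | 1
0 | 1 | 1 | 1 | 1
1 | 0 | 0 | 0 | 0
1 | 0 | 1 | 0 | 0
1 | 1 | 0 | 1 | 1
1 | 1 | 1 | 1 | 1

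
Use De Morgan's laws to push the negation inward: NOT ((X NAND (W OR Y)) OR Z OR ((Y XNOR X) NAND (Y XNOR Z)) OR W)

NOT (X NAND (W OR Y)) AND NOT Z AND NOT ((Y XNOR X) NAND (Y XNOR Z)) AND NOT W
De Morgan's: NOT(OR of terms) = AND of negations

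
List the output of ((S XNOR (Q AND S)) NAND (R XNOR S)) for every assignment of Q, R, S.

Q | R | S | Output
------------------
0 | 0 | 0 | 0
0 | 0 | 1 | 1
0 | 1 | 0 | 1
0 | 1 | 1 | 1
1 | 0 | 0 | 0
1 | 0 | 1 | 1
1 | 1 | 0 | 1
1 | 1 | 1 | 0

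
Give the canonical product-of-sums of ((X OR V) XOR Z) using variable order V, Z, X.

ΠM(0, 3, 6, 7) = (V OR Z OR X) AND (V OR NOT Z OR NOT X) AND (NOT V OR NOT Z OR X) AND (NOT V OR NOT Z OR NOT X)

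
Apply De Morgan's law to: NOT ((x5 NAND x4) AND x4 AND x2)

NOT (x5 NAND x4) OR NOT x4 OR NOT x2
De Morgan's: NOT(AND of terms) = OR of negations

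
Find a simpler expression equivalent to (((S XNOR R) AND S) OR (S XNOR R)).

By absorption (E OR (E AND v) = E):
= (S XNOR R)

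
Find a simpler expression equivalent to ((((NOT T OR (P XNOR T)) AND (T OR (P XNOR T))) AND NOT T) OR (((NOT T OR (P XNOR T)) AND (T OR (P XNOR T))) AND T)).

By distribution ((E AND v) OR (E AND NOT v) = E) then distribution ((E OR v) AND (E OR NOT v) = E):
= (P XNOR T)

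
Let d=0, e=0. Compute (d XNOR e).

Substituting: (0 XNOR 0)
= 1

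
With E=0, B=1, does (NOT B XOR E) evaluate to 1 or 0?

Substituting: (NOT 1 XOR 0)
= 0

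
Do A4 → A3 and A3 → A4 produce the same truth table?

No, Converse is not equivalent to original (counterexample: A2=0, A3=0, A4=1)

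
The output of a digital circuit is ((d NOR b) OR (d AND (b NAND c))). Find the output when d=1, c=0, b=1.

Substituting: ((1 NOR 1) OR (1 AND (1 NAND 0)))
= 1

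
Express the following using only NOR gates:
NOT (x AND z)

(((x NOR x) NOR (z NOR z)) NOR ((x NOR x) NOR (z NOR z)))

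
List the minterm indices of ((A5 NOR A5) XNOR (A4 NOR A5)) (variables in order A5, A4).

Σm(0, 2, 3) = (NOT A5 AND NOT A4) OR (A5 AND NOT A4) OR (A5 AND A4)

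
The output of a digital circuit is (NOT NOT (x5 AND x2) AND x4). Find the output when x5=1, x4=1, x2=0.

Substituting: (NOT NOT (1 AND 0) AND 1)
= 0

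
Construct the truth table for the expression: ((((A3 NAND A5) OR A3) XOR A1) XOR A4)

A1 | A3 | A4 | A5 | Output
--------------------------
0 | 0 | 0 | 0 | 1
0 | 0 | 0 | 1 | 1
0 | 0 | 1 | 0 | 0
0 | 0 | 1 | 1 | 0
0 | 1 | 0 | 0 | 1
0 | 1 | 0 | 1 | 1
0 | 1 | 1 | 0 | 0
0 | 1 | 1 | 1 | 0
1 | 0 | 0 | 0 | 0
1 | 0 | 0 | 1 | 0
1 | 0 | 1 | 0 | 1
1 | 0 | 1 | 1 | 1
1 | 1 | 0 | 0 | 0
1 | 1 | 0 | 1 | 0
1 | 1 | 1 | 0 | 1
1 | 1 | 1 | 1 | 1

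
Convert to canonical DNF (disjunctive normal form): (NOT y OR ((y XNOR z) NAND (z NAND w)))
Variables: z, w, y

(NOT z AND NOT w AND NOT y) OR (NOT z AND NOT w AND y) OR (NOT z AND w AND NOT y) OR (NOT z AND w AND y) OR (z AND NOT w AND NOT y) OR (z AND w AND NOT y) OR (z AND w AND y)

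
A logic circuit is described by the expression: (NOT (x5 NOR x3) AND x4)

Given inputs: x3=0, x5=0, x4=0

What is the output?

Substituting: (NOT (0 NOR 0) AND 0)
= 0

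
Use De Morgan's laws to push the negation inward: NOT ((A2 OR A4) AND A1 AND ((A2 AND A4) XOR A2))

NOT (A2 OR A4) OR NOT A1 OR NOT ((A2 AND A4) XOR A2)
De Morgan's: NOT(AND of terms) = OR of negations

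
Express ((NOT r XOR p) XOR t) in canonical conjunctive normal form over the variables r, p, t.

(r OR p OR NOT t) AND (r OR NOT p OR t) AND (NOT r OR p OR t) AND (NOT r OR NOT p OR NOT t)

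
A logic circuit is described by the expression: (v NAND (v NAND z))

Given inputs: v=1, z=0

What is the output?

Substituting: (1 NAND (1 NAND 0))
= 0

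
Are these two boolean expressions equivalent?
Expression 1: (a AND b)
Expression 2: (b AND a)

Yes, they are equivalent — the two output columns agree on all 4 assignments:
a | b | Expression 1 | Expression 2
-----------------------------------
0 | 0 | 0 | 0
0 | 1 | 0 | 0
1 | 0 | 0 | 0
1 | 1 | 1 | 1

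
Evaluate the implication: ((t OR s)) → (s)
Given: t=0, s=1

Antecedent ((t OR s)) = 1; consequent (s) = 1.
1 → 1 = 1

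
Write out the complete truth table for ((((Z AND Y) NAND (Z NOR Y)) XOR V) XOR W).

V | Z | Y | W | Output
----------------------
0 | 0 | 0 | 0 | 1
0 | 0 | 0 | 1 | 0
0 | 0 | 1 | 0 | 1
0 | 0 | 1 | 1 | 0
0 | 1 | 0 | 0 | 1
0 | 1 | 0 | 1 | 0
0 | 1 | 1 | 0 | 1
0 | 1 | 1 | 1 | 0
1 | 0 | 0 | 0 | 0
1 | 0 | 0 | 1 | 1
1 | 0 | 1 | 0 | 0
1 | 0 | 1 | 1 | 1
1 | 1 | 0 | 0 | 0
1 | 1 | 0 | 1 | 1
1 | 1 | 1 | 0 | 0
1 | 1 | 1 | 1 | 1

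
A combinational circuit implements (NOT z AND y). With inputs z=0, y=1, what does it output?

Substituting: (NOT 0 AND 1)
= 1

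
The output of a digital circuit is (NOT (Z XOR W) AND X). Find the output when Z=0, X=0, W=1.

Substituting: (NOT (0 XOR 1) AND 0)
= 0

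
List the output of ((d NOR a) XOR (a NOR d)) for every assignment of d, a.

d | a | Output
--------------
0 | 0 | 0
0 | 1 | 0
1 | 0 | 0
1 | 1 | 0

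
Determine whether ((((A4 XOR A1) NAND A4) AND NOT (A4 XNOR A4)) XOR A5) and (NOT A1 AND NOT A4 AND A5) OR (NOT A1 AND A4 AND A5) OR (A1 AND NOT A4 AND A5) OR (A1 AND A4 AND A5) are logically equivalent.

Yes, they are equivalent — the two output columns agree on all 8 assignments:
A1 | A4 | A5 | Expression 1 | Expression 2
------------------------------------------
0 | 0 | 0 | 0 | 0
0 | 0 | 1 | 1 | 1
0 | 1 | 0 | 0 | 0
0 | 1 | 1 | 1 | 1
1 | 0 | 0 | 0 | 0
1 | 0 | 1 | 1 | 1
1 | 1 | 0 | 0 | 0
1 | 1 | 1 | 1 | 1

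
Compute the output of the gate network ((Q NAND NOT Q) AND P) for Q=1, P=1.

Substituting: ((1 NAND NOT 1) AND 1)
= 1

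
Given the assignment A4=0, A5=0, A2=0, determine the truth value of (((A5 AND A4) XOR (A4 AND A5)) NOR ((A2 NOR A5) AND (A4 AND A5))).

Substituting: (((0 AND 0) XOR (0 AND 0)) NOR ((0 NOR 0) AND (0 AND 0)))
= 1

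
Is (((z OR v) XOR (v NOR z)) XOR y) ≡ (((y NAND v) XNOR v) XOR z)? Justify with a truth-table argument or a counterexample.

No. Counterexample: with z=0, y=0, v=0, Expression 1 = 1 but Expression 2 = 0.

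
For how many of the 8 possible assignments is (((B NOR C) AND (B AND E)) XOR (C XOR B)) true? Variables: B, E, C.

Satisfying assignments: (0,0,1), (0,1,1), (1,0,0), (1,1,0)
Count: 4 out of 8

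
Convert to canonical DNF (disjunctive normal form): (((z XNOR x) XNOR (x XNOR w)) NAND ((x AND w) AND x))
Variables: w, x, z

(NOT w AND NOT x AND NOT z) OR (NOT w AND NOT x AND z) OR (NOT w AND x AND NOT z) OR (NOT w AND x AND z) OR (w AND NOT x AND NOT z) OR (w AND NOT x AND z) OR (w AND x AND NOT z)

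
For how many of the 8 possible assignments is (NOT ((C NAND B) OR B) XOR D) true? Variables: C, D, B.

Satisfying assignments: (0,1,0), (0,1,1), (1,1,0), (1,1,1)
Count: 4 out of 8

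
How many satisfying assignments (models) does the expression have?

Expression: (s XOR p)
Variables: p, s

Satisfying assignments: (0,1), (1,0)
Count: 2 out of 4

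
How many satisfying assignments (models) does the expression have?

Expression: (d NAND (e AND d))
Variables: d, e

Satisfying assignments: (0,0), (0,1), (1,0)
Count: 3 out of 4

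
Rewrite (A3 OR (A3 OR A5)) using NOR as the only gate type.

((A3 NOR ((A3 NOR A5) NOR (A3 NOR A5))) NOR (A3 NOR ((A3 NOR A5) NOR (A3 NOR A5))))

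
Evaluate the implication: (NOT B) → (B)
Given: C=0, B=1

Antecedent (NOT B) = 0; consequent (B) = 1.
0 → 1 = 1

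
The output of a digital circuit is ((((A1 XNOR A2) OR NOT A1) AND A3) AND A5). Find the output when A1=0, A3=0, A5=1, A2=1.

Substituting: ((((0 XNOR 1) OR NOT 0) AND 0) AND 1)
= 0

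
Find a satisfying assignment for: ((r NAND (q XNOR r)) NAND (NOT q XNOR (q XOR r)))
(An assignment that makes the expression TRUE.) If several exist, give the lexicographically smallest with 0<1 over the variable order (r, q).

r=0, q=0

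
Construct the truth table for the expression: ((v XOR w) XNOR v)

v | w | Output
--------------
0 | 0 | 1
0 | 1 | 0
1 | 0 | 1
1 | 1 | 0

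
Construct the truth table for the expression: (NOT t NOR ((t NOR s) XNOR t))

s | t | Output
--------------
0 | 0 | 0
0 | 1 | 1
1 | 0 | 0
1 | 1 | 1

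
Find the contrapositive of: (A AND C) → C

Contrapositive: NOT C → NOT (A AND C)
Note: A statement and its contrapositive are logically equivalent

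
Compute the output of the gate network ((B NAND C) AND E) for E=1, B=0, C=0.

Substituting: ((0 NAND 0) AND 1)
= 1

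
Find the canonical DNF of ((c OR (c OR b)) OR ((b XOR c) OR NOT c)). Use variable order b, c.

(NOT b AND NOT c) OR (NOT b AND c) OR (b AND NOT c) OR (b AND c)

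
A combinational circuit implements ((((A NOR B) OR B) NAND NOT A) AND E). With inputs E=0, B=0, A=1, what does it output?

Substituting: ((((1 NOR 0) OR 0) NAND NOT 1) AND 0)
= 0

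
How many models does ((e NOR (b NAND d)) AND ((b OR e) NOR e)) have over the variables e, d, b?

No assignment satisfies the expression.
Count: 0 out of 8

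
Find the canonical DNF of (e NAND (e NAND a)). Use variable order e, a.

(NOT e AND NOT a) OR (NOT e AND a) OR (e AND a)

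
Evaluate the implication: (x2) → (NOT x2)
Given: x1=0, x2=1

Antecedent (x2) = 1; consequent (NOT x2) = 0.
1 → 0 = 0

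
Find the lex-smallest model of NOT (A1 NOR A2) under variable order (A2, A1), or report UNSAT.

A2=0, A1=1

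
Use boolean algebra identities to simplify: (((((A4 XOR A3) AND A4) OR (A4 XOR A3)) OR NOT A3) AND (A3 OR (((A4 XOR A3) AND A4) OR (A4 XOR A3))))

By distribution ((E OR v) AND (E OR NOT v) = E) then absorption (E OR (E AND v) = E):
= (A4 XOR A3)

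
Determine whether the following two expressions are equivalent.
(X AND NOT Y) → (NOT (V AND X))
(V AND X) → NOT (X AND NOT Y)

Yes, Contrapositive is always equivalent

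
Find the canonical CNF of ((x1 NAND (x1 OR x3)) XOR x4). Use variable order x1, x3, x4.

(x1 OR x3 OR NOT x4) AND (x1 OR NOT x3 OR NOT x4) AND (NOT x1 OR x3 OR x4) AND (NOT x1 OR NOT x3 OR x4)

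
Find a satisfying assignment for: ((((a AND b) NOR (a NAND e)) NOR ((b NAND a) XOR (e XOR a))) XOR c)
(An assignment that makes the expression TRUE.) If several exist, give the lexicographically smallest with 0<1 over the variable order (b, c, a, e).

b=0, c=0, a=0, e=1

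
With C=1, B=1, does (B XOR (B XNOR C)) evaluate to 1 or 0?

Substituting: (1 XOR (1 XNOR 1))
= 0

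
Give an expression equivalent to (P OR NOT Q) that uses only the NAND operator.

((P NAND P) NAND ((Q NAND Q) NAND (Q NAND Q)))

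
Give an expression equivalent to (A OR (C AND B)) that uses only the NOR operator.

((A NOR ((C NOR C) NOR (B NOR B))) NOR (A NOR ((C NOR C) NOR (B NOR B))))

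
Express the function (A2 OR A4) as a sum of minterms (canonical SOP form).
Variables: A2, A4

Σm(1, 2, 3) = (NOT A2 AND A4) OR (A2 AND NOT A4) OR (A2 AND A4)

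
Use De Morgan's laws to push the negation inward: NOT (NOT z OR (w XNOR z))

z AND NOT (w XNOR z)
De Morgan's: NOT(OR of terms) = AND of negations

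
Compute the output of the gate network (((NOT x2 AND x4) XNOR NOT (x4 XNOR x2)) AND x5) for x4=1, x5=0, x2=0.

Substituting: (((NOT 0 AND 1) XNOR NOT (1 XNOR 0)) AND 0)
= 0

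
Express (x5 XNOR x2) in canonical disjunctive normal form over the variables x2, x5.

(NOT x2 AND NOT x5) OR (x2 AND x5)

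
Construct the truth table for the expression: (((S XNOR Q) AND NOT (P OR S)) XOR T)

Q | P | S | T | Output
----------------------
0 | 0 | 0 | 0 | 1
0 | 0 | 0 | 1 | 0
0 | 0 | 1 | 0 | 0
0 | 0 | 1 | 1 | 1
0 | 1 | 0 | 0 | 0
0 | 1 | 0 | 1 | 1
0 | 1 | 1 | 0 | 0
0 | 1 | 1 | 1 | 1
1 | 0 | 0 | 0 | 0
1 | 0 | 0 | 1 | 1
1 | 0 | 1 | 0 | 0
1 | 0 | 1 | 1 | 1
1 | 1 | 0 | 0 | 0
1 | 1 | 0 | 1 | 1
1 | 1 | 1 | 0 | 0
1 | 1 | 1 | 1 | 1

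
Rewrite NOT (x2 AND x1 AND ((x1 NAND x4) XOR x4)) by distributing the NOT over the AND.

NOT x2 OR NOT x1 OR NOT ((x1 NAND x4) XOR x4)
De Morgan's: NOT(AND of terms) = OR of negations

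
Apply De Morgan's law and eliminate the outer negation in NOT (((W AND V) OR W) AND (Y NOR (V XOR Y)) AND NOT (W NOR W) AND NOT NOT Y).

NOT ((W AND V) OR W) OR NOT (Y NOR (V XOR Y)) OR (W NOR W) OR NOT Y
De Morgan's: NOT(AND of terms) = OR of negations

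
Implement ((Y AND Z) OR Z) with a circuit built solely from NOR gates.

((((Y NOR Y) NOR (Z NOR Z)) NOR Z) NOR (((Y NOR Y) NOR (Z NOR Z)) NOR Z))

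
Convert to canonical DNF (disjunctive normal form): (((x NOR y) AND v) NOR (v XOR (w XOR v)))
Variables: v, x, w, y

(NOT v AND NOT x AND NOT w AND NOT y) OR (NOT v AND NOT x AND NOT w AND y) OR (NOT v AND x AND NOT w AND NOT y) OR (NOT v AND x AND NOT w AND y) OR (v AND NOT x AND NOT w AND y) OR (v AND x AND NOT w AND NOT y) OR (v AND x AND NOT w AND y)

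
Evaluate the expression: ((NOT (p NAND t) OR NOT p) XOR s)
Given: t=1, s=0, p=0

Substituting: ((NOT (0 NAND 1) OR NOT 0) XOR 0)
= 1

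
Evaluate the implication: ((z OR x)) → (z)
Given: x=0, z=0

Antecedent ((z OR x)) = 0; consequent (z) = 0.
0 → 0 = 1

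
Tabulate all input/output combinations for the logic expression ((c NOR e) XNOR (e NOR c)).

c | e | Output
--------------
0 | 0 | 1
0 | 1 | 1
1 | 0 | 1
1 | 1 | 1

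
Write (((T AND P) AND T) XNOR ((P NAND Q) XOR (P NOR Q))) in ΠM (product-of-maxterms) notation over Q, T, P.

ΠM(1, 4, 6, 7) = (Q OR T OR NOT P) AND (NOT Q OR T OR P) AND (NOT Q OR NOT T OR P) AND (NOT Q OR NOT T OR NOT P)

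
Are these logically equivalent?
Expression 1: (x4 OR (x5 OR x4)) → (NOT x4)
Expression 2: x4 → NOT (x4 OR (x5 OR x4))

Yes, Contrapositive is always equivalent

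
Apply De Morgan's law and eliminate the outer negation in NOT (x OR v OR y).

NOT x AND NOT v AND NOT y
De Morgan's: NOT(OR of terms) = AND of negations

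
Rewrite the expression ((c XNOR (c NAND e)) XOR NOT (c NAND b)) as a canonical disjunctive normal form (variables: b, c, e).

(NOT b AND c AND NOT e) OR (b AND c AND e)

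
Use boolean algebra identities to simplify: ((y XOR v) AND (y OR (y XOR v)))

By absorption (E AND (E OR v) = E):
= (y XOR v)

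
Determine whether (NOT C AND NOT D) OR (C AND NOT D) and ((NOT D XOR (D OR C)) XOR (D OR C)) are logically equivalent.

Yes, they are equivalent — the two output columns agree on all 4 assignments:
C | D | Expression 1 | Expression 2
-----------------------------------
0 | 0 | 1 | 1
0 | 1 | 0 | 0
1 | 0 | 1 | 1
1 | 1 | 0 | 0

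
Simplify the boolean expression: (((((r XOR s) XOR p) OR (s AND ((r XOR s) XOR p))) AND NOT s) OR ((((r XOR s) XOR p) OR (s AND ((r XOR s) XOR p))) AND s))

By distribution ((E AND v) OR (E AND NOT v) = E) then absorption (E OR (E AND v) = E):
= ((r XOR s) XOR p)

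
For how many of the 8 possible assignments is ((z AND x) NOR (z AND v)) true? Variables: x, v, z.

Satisfying assignments: (0,0,0), (0,0,1), (0,1,0), (1,0,0), (1,1,0)
Count: 5 out of 8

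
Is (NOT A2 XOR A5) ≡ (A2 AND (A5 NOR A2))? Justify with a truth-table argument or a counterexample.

No. Counterexample: with A5=0, A2=0, Expression 1 = 1 but Expression 2 = 0.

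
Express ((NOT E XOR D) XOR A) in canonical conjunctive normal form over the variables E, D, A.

(E OR D OR NOT A) AND (E OR NOT D OR A) AND (NOT E OR D OR A) AND (NOT E OR NOT D OR NOT A)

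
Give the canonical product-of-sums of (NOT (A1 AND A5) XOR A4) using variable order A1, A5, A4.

ΠM(1, 3, 5, 6) = (A1 OR A5 OR NOT A4) AND (A1 OR NOT A5 OR NOT A4) AND (NOT A1 OR A5 OR NOT A4) AND (NOT A1 OR NOT A5 OR A4)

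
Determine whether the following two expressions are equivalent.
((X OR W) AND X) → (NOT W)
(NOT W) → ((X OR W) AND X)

No, Converse is not equivalent to original (counterexample: W=0, X=0)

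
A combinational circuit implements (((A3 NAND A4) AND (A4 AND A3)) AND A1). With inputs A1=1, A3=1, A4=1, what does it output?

Substituting: (((1 NAND 1) AND (1 AND 1)) AND 1)
= 0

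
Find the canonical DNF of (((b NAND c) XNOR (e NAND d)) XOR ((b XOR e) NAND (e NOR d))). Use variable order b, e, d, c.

(NOT b AND e AND d AND NOT c) OR (NOT b AND e AND d AND c) OR (b AND NOT e AND NOT d AND NOT c) OR (b AND NOT e AND d AND c) OR (b AND e AND NOT d AND c) OR (b AND e AND d AND NOT c)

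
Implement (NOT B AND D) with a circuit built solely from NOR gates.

(((B NOR B) NOR (B NOR B)) NOR (D NOR D))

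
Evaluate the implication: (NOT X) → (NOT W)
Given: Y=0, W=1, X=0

Antecedent (NOT X) = 1; consequent (NOT W) = 0.
1 → 0 = 0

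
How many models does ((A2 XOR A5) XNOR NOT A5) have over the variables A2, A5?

Satisfying assignments: (1,0), (1,1)
Count: 2 out of 4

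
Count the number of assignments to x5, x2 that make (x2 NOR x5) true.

Satisfying assignments: (0,0)
Count: 1 out of 4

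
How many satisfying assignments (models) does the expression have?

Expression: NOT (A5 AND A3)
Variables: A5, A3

Satisfying assignments: (0,0), (0,1), (1,0)
Count: 3 out of 4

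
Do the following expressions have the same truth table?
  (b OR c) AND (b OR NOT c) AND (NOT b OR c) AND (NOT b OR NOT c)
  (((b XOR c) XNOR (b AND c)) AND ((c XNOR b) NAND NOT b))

Yes, they are equivalent — the two output columns agree on all 4 assignments:
b | c | Expression 1 | Expression 2
-----------------------------------
0 | 0 | 0 | 0
0 | 1 | 0 | 0
1 | 0 | 0 | 0
1 | 1 | 0 | 0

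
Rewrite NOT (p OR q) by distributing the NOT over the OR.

NOT p AND NOT q
De Morgan's: NOT(OR of terms) = AND of negations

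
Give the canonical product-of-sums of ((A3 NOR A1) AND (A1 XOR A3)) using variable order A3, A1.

ΠM(0, 1, 2, 3) = (A3 OR A1) AND (A3 OR NOT A1) AND (NOT A3 OR A1) AND (NOT A3 OR NOT A1)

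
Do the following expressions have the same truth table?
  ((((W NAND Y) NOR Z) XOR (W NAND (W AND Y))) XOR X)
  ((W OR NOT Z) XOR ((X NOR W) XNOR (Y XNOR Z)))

No. Counterexample: with Y=0, X=0, Z=0, W=0, Expression 1 = 1 but Expression 2 = 0.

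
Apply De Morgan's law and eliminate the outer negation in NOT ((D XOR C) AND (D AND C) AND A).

NOT (D XOR C) OR NOT (D AND C) OR NOT A
De Morgan's: NOT(AND of terms) = OR of negations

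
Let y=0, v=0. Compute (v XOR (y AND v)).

Substituting: (0 XOR (0 AND 0))
= 0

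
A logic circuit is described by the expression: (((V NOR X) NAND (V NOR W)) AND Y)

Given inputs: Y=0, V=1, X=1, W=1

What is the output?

Substituting: (((1 NOR 1) NAND (1 NOR 1)) AND 0)
= 0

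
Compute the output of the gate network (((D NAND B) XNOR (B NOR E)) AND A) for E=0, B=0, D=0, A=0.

Substituting: (((0 NAND 0) XNOR (0 NOR 0)) AND 0)
= 0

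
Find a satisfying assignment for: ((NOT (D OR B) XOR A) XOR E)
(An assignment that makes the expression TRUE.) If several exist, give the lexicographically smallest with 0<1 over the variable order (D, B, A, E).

D=0, B=0, A=0, E=0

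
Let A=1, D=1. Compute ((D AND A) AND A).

Substituting: ((1 AND 1) AND 1)
= 1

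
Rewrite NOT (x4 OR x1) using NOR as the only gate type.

(((x4 NOR x1) NOR (x4 NOR x1)) NOR ((x4 NOR x1) NOR (x4 NOR x1)))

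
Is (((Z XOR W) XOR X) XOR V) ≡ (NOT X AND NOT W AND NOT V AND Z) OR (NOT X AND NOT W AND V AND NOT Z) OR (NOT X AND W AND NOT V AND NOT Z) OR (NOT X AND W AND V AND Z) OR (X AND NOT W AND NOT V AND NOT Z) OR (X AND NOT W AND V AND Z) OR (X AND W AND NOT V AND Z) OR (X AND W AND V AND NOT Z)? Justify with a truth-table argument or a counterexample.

Yes, they are equivalent — the two output columns agree on all 16 assignments:
X | W | V | Z | Expression 1 | Expression 2
-------------------------------------------
0 | 0 | 0 | 0 | 0 | 0
0 | 0 | 0 | 1 | 1 | 1
0 | 0 | 1 | 0 | 1 | 1
0 | 0 | 1 | 1 | 0 | 0
0 | 1 | 0 | 0 | 1 | 1
0 | 1 | 0 | 1 | 0 | 0
0 | 1 | 1 | 0 | 0 | 0
0 | 1 | 1 | 1 | 1 | 1
1 | 0 | 0 | 0 | 1 | 1
1 | 0 | 0 | 1 | 0 | 0
1 | 0 | 1 | 0 | 0 | 0
1 | 0 | 1 | 1 | 1 | 1
1 | 1 | 0 | 0 | 0 | 0
1 | 1 | 0 | 1 | 1 | 1
1 | 1 | 1 | 0 | 1 | 1
1 | 1 | 1 | 1 | 0 | 0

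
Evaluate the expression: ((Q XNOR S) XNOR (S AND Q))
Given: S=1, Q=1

Substituting: ((1 XNOR 1) XNOR (1 AND 1))
= 1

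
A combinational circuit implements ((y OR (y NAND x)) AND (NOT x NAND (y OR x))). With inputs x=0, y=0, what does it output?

Substituting: ((0 OR (0 NAND 0)) AND (NOT 0 NAND (0 OR 0)))
= 1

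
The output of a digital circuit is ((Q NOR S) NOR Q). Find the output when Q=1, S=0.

Substituting: ((1 NOR 0) NOR 1)
= 0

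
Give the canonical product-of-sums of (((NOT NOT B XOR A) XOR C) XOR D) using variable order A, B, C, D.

ΠM(0, 3, 5, 6, 9, 10, 12, 15) = (A OR B OR C OR D) AND (A OR B OR NOT C OR NOT D) AND (A OR NOT B OR C OR NOT D) AND (A OR NOT B OR NOT C OR D) AND (NOT A OR B OR C OR NOT D) AND (NOT A OR B OR NOT C OR D) AND (NOT A OR NOT B OR C OR D) AND (NOT A OR NOT B OR NOT C OR NOT D)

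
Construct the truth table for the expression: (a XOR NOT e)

e | a | Output
--------------
0 | 0 | 1
0 | 1 | 0
1 | 0 | 0
1 | 1 | 1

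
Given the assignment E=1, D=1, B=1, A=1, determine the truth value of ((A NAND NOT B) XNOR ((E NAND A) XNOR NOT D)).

Substituting: ((1 NAND NOT 1) XNOR ((1 NAND 1) XNOR NOT 1))
= 1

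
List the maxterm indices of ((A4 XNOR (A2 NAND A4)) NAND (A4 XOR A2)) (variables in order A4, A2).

ΠM(2) = (NOT A4 OR A2)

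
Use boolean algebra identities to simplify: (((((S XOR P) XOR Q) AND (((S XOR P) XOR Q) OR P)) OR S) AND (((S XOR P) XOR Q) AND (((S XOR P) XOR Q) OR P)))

By absorption (E AND (E OR v) = E) then absorption (E AND (E OR v) = E):
= ((S XOR P) XOR Q)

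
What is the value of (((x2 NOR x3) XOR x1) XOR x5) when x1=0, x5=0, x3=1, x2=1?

Substituting: (((1 NOR 1) XOR 0) XOR 0)
= 0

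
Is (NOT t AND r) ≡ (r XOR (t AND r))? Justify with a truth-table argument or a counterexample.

Yes, they are equivalent — the two output columns agree on all 4 assignments:
t | r | Expression 1 | Expression 2
-----------------------------------
0 | 0 | 0 | 0
0 | 1 | 1 | 1
1 | 0 | 0 | 0
1 | 1 | 0 | 0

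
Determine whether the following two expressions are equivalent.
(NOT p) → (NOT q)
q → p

Yes, Contrapositive is always equivalent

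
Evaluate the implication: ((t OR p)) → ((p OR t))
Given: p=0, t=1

Antecedent ((t OR p)) = 1; consequent ((p OR t)) = 1.
1 → 1 = 1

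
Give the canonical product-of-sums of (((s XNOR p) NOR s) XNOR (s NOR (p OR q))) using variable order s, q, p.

ΠM(0, 1, 3) = (s OR q OR p) AND (s OR q OR NOT p) AND (s OR NOT q OR NOT p)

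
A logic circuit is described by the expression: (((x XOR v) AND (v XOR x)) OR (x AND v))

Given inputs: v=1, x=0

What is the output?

Substituting: (((0 XOR 1) AND (1 XOR 0)) OR (0 AND 1))
= 1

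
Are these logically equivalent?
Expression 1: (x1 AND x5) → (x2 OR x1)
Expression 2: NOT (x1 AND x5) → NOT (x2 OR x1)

No, Inverse is not equivalent to original (counterexample: x2=0, x5=0, x1=1)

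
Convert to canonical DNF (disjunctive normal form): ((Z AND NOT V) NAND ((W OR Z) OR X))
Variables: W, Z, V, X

(NOT W AND NOT Z AND NOT V AND NOT X) OR (NOT W AND NOT Z AND NOT V AND X) OR (NOT W AND NOT Z AND V AND NOT X) OR (NOT W AND NOT Z AND V AND X) OR (NOT W AND Z AND V AND NOT X) OR (NOT W AND Z AND V AND X) OR (W AND NOT Z AND NOT V AND NOT X) OR (W AND NOT Z AND NOT V AND X) OR (W AND NOT Z AND V AND NOT X) OR (W AND NOT Z AND V AND X) OR (W AND Z AND V AND NOT X) OR (W AND Z AND V AND X)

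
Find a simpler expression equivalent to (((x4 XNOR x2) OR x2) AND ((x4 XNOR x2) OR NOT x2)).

By distribution ((E OR v) AND (E OR NOT v) = E):
= (x4 XNOR x2)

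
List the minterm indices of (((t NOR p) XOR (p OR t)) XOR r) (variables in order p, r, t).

Σm(0, 1, 4, 5) = (NOT p AND NOT r AND NOT t) OR (NOT p AND NOT r AND t) OR (p AND NOT r AND NOT t) OR (p AND NOT r AND t)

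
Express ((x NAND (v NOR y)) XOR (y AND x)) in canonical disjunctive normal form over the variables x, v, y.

(NOT x AND NOT v AND NOT y) OR (NOT x AND NOT v AND y) OR (NOT x AND v AND NOT y) OR (NOT x AND v AND y) OR (x AND v AND NOT y)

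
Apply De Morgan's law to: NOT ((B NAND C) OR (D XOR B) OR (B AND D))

NOT (B NAND C) AND NOT (D XOR B) AND NOT (B AND D)
De Morgan's: NOT(OR of terms) = AND of negations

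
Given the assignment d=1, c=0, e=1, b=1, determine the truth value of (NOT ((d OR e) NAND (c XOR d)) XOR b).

Substituting: (NOT ((1 OR 1) NAND (0 XOR 1)) XOR 1)
= 0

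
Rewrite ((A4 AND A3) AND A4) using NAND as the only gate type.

((((A4 NAND A3) NAND (A4 NAND A3)) NAND A4) NAND (((A4 NAND A3) NAND (A4 NAND A3)) NAND A4))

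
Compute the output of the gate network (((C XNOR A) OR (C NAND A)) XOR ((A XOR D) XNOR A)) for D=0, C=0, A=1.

Substituting: (((0 XNOR 1) OR (0 NAND 1)) XOR ((1 XOR 0) XNOR 1))
= 0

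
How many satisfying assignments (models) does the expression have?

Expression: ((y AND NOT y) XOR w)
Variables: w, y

Satisfying assignments: (1,0), (1,1)
Count: 2 out of 4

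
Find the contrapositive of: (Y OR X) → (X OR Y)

Contrapositive: NOT (X OR Y) → NOT (Y OR X)
Note: A statement and its contrapositive are logically equivalent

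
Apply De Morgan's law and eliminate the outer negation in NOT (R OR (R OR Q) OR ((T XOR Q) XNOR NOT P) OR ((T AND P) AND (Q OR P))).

NOT R AND NOT (R OR Q) AND NOT ((T XOR Q) XNOR NOT P) AND NOT ((T AND P) AND (Q OR P))
De Morgan's: NOT(OR of terms) = AND of negations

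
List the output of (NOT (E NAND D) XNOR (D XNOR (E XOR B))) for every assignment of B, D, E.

B | D | E | Output
------------------
0 | 0 | 0 | 0
0 | 0 | 1 | 1
0 | 1 | 0 | 1
0 | 1 | 1 | 1
1 | 0 | 0 | 1
1 | 0 | 1 | 0
1 | 1 | 0 | 0
1 | 1 | 1 | 0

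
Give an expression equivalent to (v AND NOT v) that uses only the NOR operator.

((v NOR v) NOR ((v NOR v) NOR (v NOR v)))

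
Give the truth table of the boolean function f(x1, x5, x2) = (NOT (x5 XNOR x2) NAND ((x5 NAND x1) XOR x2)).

x1 | x5 | x2 | Output
---------------------
0 | 0 | 0 | 1
0 | 0 | 1 | 1
0 | 1 | 0 | 0
0 | 1 | 1 | 1
1 | 0 | 0 | 1
1 | 0 | 1 | 1
1 | 1 | 0 | 1
1 | 1 | 1 | 1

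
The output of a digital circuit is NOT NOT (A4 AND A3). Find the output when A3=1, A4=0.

Substituting: NOT NOT (0 AND 1)
= 0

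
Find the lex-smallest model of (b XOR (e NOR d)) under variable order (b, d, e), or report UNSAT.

b=0, d=0, e=0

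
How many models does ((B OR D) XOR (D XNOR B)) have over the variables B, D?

Satisfying assignments: (0,0), (0,1), (1,0)
Count: 3 out of 4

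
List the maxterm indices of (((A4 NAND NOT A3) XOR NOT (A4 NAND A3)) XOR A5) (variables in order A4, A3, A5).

ΠM(1, 3, 4, 6) = (A4 OR A3 OR NOT A5) AND (A4 OR NOT A3 OR NOT A5) AND (NOT A4 OR A3 OR A5) AND (NOT A4 OR NOT A3 OR A5)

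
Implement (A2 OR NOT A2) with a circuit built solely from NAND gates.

((A2 NAND A2) NAND ((A2 NAND A2) NAND (A2 NAND A2)))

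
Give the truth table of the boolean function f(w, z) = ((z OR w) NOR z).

w | z | Output
--------------
0 | 0 | 1
0 | 1 | 0
1 | 0 | 0
1 | 1 | 0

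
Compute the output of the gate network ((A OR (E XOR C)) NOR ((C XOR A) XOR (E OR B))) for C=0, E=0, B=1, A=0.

Substituting: ((0 OR (0 XOR 0)) NOR ((0 XOR 0) XOR (0 OR 1)))
= 0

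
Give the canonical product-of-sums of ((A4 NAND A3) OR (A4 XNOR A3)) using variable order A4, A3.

ΠM() = TRUE (no maxterms)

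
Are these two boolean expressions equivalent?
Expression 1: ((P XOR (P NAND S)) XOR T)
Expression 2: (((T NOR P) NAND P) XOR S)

No. Counterexample: with P=0, T=0, S=1, Expression 1 = 1 but Expression 2 = 0.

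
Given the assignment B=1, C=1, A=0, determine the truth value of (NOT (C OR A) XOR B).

Substituting: (NOT (1 OR 0) XOR 1)
= 1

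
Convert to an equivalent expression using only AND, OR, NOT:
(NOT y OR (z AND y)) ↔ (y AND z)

((NOT y OR (z AND y)) AND (y AND z)) OR (NOT (NOT y OR (z AND y)) AND NOT (y AND z))
(Biconditional = both true or both false)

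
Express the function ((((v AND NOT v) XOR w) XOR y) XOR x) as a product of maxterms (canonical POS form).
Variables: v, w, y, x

ΠM(0, 3, 5, 6, 8, 11, 13, 14) = (v OR w OR y OR x) AND (v OR w OR NOT y OR NOT x) AND (v OR NOT w OR y OR NOT x) AND (v OR NOT w OR NOT y OR x) AND (NOT v OR w OR y OR x) AND (NOT v OR w OR NOT y OR NOT x) AND (NOT v OR NOT w OR y OR NOT x) AND (NOT v OR NOT w OR NOT y OR x)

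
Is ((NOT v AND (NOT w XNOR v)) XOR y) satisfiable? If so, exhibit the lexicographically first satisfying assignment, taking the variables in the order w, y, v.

w=0, y=1, v=0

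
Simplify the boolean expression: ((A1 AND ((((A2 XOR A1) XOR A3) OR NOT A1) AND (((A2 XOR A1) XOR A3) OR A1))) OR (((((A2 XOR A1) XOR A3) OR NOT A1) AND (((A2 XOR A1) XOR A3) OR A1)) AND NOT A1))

By distribution ((E AND v) OR (E AND NOT v) = E) then distribution ((E OR v) AND (E OR NOT v) = E):
= ((A2 XOR A1) XOR A3)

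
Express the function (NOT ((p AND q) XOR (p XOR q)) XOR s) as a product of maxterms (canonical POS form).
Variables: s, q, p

ΠM(1, 2, 3, 4) = (s OR q OR NOT p) AND (s OR NOT q OR p) AND (s OR NOT q OR NOT p) AND (NOT s OR q OR p)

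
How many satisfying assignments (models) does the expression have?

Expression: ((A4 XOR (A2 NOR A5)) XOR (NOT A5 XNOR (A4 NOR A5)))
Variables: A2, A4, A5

Satisfying assignments: (0,0,1), (1,0,0), (1,0,1), (1,1,0)
Count: 4 out of 8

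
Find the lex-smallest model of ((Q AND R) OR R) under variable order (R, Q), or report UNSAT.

R=1, Q=0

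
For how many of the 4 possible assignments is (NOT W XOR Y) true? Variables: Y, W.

Satisfying assignments: (0,0), (1,1)
Count: 2 out of 4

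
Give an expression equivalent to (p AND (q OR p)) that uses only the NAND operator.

((p NAND ((q NAND q) NAND (p NAND p))) NAND (p NAND ((q NAND q) NAND (p NAND p))))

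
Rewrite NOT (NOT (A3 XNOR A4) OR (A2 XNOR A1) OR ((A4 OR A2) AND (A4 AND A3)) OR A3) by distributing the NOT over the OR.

(A3 XNOR A4) AND NOT (A2 XNOR A1) AND NOT ((A4 OR A2) AND (A4 AND A3)) AND NOT A3
De Morgan's: NOT(OR of terms) = AND of negations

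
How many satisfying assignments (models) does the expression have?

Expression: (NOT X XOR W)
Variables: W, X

Satisfying assignments: (0,0), (1,1)
Count: 2 out of 4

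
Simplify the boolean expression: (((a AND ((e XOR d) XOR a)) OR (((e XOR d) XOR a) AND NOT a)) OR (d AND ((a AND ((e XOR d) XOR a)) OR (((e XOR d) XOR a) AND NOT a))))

By absorption (E OR (E AND v) = E) then distribution ((E AND v) OR (E AND NOT v) = E):
= ((e XOR d) XOR a)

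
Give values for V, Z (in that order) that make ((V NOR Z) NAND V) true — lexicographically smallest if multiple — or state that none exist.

V=0, Z=0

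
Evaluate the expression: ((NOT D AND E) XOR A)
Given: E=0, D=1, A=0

Substituting: ((NOT 1 AND 0) XOR 0)
= 0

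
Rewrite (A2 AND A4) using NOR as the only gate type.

((A2 NOR A2) NOR (A4 NOR A4))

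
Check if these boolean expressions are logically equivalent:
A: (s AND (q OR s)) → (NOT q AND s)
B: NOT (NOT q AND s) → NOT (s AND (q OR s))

Yes, Contrapositive is always equivalent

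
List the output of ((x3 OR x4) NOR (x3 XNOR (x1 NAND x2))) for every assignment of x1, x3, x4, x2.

x1 | x3 | x4 | x2 | Output
--------------------------
0 | 0 | 0 | 0 | 1
0 | 0 | 0 | 1 | 1
0 | 0 | 1 | 0 | 0
0 | 0 | 1 | 1 | 0
0 | 1 | 0 | 0 | 0
0 | 1 | 0 | 1 | 0
0 | 1 | 1 | 0 | 0
0 | 1 | 1 | 1 | 0
1 | 0 | 0 | 0 | 1
1 | 0 | 0 | 1 | 0
1 | 0 | 1 | 0 | 0
1 | 0 | 1 | 1 | 0
1 | 1 | 0 | 0 | 0
1 | 1 | 0 | 1 | 0
1 | 1 | 1 | 0 | 0
1 | 1 | 1 | 1 | 0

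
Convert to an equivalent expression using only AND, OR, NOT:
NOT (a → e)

a AND NOT e
(Negated implication: NOT(A → B) = A AND NOT B)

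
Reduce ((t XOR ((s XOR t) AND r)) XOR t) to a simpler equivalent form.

By XOR self-cancellation ((E XOR v) XOR v = E):
= ((s XOR t) AND r)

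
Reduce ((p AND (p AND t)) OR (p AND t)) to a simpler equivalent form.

By absorption (E OR (E AND v) = E):
= (p AND t)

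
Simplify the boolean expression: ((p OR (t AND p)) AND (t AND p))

By absorption (E AND (E OR v) = E):
= (t AND p)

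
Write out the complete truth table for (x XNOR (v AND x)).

v | x | Output
--------------
0 | 0 | 1
0 | 1 | 0
1 | 0 | 1
1 | 1 | 1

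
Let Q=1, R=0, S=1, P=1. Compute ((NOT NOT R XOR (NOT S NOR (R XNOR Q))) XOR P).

Substituting: ((NOT NOT 0 XOR (NOT 1 NOR (0 XNOR 1))) XOR 1)
= 0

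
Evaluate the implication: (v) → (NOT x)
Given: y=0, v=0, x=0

Antecedent (v) = 0; consequent (NOT x) = 1.
0 → 1 = 1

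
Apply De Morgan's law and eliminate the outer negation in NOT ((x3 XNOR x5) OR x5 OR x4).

NOT (x3 XNOR x5) AND NOT x5 AND NOT x4
De Morgan's: NOT(OR of terms) = AND of negations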